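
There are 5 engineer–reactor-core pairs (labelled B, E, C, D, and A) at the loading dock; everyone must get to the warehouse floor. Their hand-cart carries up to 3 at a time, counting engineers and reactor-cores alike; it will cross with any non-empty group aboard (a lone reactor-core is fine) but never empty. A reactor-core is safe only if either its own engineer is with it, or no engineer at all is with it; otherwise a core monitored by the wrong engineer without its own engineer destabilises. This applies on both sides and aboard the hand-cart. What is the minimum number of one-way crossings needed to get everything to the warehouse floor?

11

Counting alone: each trip to the warehouse floor takes at most 3 across and each return brings at least 1 back, so after t trips out (and t−1 returns) at most 3t − (t−1) of the 10 are across; that first reaches 10 at t = 5, so at least 9 crossings are needed.
The safety rule pushes this higher. Following every safe sequence of crossings, the most of the 10 that can be at the warehouse floor as the hand-cart arrives there on crossing 9 is 9 — never all 10.
So no plan with fewer than 11 crossings exists, and this one achieves 11:
1. engineer B and reactor-core B cross → the warehouse floor.
2. engineer B crosses ← the loading dock.
3. reactor-core C, reactor-core D, and reactor-core E cross → the warehouse floor.
4. reactor-core B crosses ← the loading dock.
5. engineer C, engineer D, and engineer E cross → the warehouse floor.
6. engineer E and reactor-core E cross ← the loading dock.
7. engineer A, engineer B, and engineer E cross → the warehouse floor.
8. reactor-core C crosses ← the loading dock.
9. reactor-core B and reactor-core E cross → the warehouse floor.
10. reactor-core B crosses ← the loading dock.
11. reactor-core A, reactor-core B, and reactor-core C cross → the warehouse floor.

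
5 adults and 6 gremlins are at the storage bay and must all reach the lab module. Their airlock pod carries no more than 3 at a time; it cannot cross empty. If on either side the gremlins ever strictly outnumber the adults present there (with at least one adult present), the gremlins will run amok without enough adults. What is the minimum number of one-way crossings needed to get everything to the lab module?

The gremlins already outnumber the adults at the storage bay before anyone moves, so the starting position itself is disallowed.

impossible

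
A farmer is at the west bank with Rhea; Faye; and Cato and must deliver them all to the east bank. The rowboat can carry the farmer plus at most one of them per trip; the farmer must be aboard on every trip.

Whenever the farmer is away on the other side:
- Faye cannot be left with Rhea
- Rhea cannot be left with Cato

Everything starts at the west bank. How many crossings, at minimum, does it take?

Counting alone: the farmer can take at most 1 across per trip to the east bank, so moving all 3 needs at least 3 loaded trips out, with a return between consecutive ones — at least 5 crossings.
The safety rule pushes this higher. Following every safe sequence of crossings, the most of the 3 that can be at the east bank as the rowboat arrives there on crossing 5 is 2 — never all 3.
So no plan with fewer than 7 crossings exists, and this one achieves 7:
1. Farmer goes to the east bank with Rhea.
2. Farmer goes back to the west bank alone.
3. Farmer goes to the east bank with Faye.
4. Farmer goes back to the west bank with Rhea.
5. Farmer goes to the east bank with Cato.
6. Farmer goes back to the west bank alone.
7. Farmer goes to the east bank with Rhea.

7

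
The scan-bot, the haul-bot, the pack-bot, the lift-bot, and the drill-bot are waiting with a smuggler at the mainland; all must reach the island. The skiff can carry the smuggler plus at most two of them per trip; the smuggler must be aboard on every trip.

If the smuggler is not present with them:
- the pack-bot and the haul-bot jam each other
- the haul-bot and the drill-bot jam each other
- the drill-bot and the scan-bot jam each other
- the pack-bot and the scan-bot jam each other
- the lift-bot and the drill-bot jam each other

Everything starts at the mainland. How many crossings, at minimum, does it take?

Counting alone: the smuggler can take at most 2 across per trip to the island, so moving all 5 needs at least 3 loaded trips out, with a return between consecutive ones — at least 5 crossings.
The safety rule pushes this higher. Following every safe sequence of crossings, the most of the 5 that can be at the island as the skiff arrives there on crossing 5 is 4 — never all 5.
So no plan with fewer than 7 crossings exists, and this one achieves 7:
1. Smuggler goes to the island with the drill-bot and the pack-bot.
2. Smuggler goes back to the mainland alone.
3. Smuggler goes to the island with the scan-bot.
4. Smuggler goes back to the mainland with the drill-bot and the pack-bot.
5. Smuggler goes to the island with the haul-bot and the lift-bot.
6. Smuggler goes back to the mainland alone.
7. Smuggler goes to the island with the drill-bot and the pack-bot.

7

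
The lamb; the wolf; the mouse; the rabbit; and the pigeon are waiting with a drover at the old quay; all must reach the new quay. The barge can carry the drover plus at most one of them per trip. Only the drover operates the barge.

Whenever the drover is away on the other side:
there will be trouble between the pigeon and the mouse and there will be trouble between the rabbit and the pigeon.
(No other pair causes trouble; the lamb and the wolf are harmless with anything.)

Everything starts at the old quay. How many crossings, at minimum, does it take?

Counting alone: the drover can take at most 1 across per trip to the new quay, so moving all 5 needs at least 5 loaded trips out, with a return between consecutive ones — at least 9 crossings.
The safety rule pushes this higher. Following every safe sequence of crossings, the most of the 5 that can be at the new quay as the barge arrives there on crossing 9 is 4 — never all 5.
So no plan with fewer than 11 crossings exists, and this one achieves 11:
1. Drover goes to the new quay with the pigeon.
2. Drover goes back to the old quay alone.
3. Drover goes to the new quay with the lamb.
4. Drover goes back to the old quay alone.
5. Drover goes to the new quay with the wolf.
6. Drover goes back to the old quay alone.
7. Drover goes to the new quay with the mouse.
8. Drover goes back to the old quay with the pigeon.
9. Drover goes to the new quay with the rabbit.
10. Drover goes back to the old quay alone.
11. Drover goes to the new quay with the pigeon.

11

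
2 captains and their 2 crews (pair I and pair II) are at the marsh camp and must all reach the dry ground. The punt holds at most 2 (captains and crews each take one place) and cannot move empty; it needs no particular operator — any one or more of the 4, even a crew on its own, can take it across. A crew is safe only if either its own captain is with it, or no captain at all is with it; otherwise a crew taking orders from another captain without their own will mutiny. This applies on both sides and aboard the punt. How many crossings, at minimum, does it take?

Counting alone: each trip to the dry ground takes at most 2 across and each return brings at least 1 back, so after t trips out (and t−1 returns) at most 2t − (t−1) of the 4 are across; that first reaches 4 at t = 3, so at least 5 crossings are needed.
The plan below uses exactly 5 crossings, so it is optimal:
1. captain I and crew I cross → the dry ground.
2. captain I crosses ← the marsh camp.
3. captain I and captain II cross → the dry ground.
4. captain II crosses ← the marsh camp.
5. captain II and crew II cross → the dry ground.

5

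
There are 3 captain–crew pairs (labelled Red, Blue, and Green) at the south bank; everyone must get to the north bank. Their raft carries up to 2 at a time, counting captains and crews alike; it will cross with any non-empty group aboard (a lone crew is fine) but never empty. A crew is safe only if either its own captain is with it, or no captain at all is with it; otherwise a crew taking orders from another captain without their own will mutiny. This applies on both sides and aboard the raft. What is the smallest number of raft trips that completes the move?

Counting alone: each trip to the north bank takes at most 2 across and each return brings at least 1 back, so after t trips out (and t−1 returns) at most 2t − (t−1) of the 6 are across; that first reaches 6 at t = 5, so at least 9 crossings are needed.
The safety rule pushes this higher. Following every safe sequence of crossings, the most of the 6 that can be at the north bank as the raft arrives there on crossing 9 is 5 — never all 6.
So no plan with fewer than 11 crossings exists, and this one achieves 11:
1. captain Red and crew Red cross → the north bank.
2. captain Red crosses ← the south bank.
3. crew Blue and crew Green cross → the north bank.
4. crew Red crosses ← the south bank.
5. captain Blue and captain Green cross → the north bank.
6. captain Blue and crew Blue cross ← the south bank.
7. captain Blue and captain Red cross → the north bank.
8. crew Green crosses ← the south bank.
9. crew Blue and crew Red cross → the north bank.
10. captain Green crosses ← the south bank.
11. captain Green and crew Green cross → the north bank.

11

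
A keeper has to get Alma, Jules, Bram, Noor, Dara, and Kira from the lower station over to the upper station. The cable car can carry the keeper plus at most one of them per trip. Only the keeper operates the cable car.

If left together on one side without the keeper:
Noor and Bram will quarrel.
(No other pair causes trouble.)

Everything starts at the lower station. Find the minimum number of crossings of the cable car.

Counting alone: the keeper can take at most 1 across per trip to the upper station, so moving all 6 needs at least 6 loaded trips out, with a return between consecutive ones — at least 11 crossings.
The plan below uses exactly 11 crossings, so it is optimal:
1. Keeper goes to the upper station with Bram.
2. Keeper goes back to the lower station alone.
3. Keeper goes to the upper station with Alma.
4. Keeper goes back to the lower station alone.
5. Keeper goes to the upper station with Jules.
6. Keeper goes back to the lower station alone.
7. Keeper goes to the upper station with Dara.
8. Keeper goes back to the lower station alone.
9. Keeper goes to the upper station with Kira.
10. Keeper goes back to the lower station alone.
11. Keeper goes to the upper station with Noor.

11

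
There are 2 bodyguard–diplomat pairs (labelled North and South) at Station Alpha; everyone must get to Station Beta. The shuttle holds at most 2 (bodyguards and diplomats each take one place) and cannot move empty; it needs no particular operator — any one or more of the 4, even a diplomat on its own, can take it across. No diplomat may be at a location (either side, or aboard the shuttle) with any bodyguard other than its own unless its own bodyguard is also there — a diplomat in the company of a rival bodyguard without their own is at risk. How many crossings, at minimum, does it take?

5

Counting alone: each trip to Station Beta takes at most 2 across and each return brings at least 1 back, so after t trips out (and t−1 returns) at most 2t − (t−1) of the 4 are across; that first reaches 4 at t = 3, so at least 5 crossings are needed.
The plan below uses exactly 5 crossings, so it is optimal:
1. bodyguard North and diplomat North cross → Station Beta.
2. bodyguard North crosses ← Station Alpha.
3. bodyguard North and bodyguard South cross → Station Beta.
4. bodyguard South crosses ← Station Alpha.
5. bodyguard South and diplomat South cross → Station Beta.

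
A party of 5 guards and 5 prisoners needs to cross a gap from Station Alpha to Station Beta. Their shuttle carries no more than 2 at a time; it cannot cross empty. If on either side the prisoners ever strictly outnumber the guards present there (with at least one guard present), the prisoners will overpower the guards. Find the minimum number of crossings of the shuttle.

impossible

Following every safe sequence of crossings from the start, the most of the 10 that can be at Station Beta as the shuttle arrives there on crossings 1, 3, 5, 7 is 2, 3, 4, 5 respectively; the best ever achieved is 5 of 10.
From crossing 9 on, no configuration arises that was not already reachable earlier: only 13 distinct safe configurations (who is on which side, and where the shuttle is) can ever be reached, none of them has everyone across, and every continuation just revisits them. They are: 0 guards + 0 prisoners across (shuttle back at the start); 0 guards + 1 prisoner across (shuttle there); 0 guards + 1 prisoner across (shuttle back at the start); 0 guards + 2 prisoners across (shuttle there); 0 guards + 2 prisoners across (shuttle back at the start); 0 guards + 3 prisoners across (shuttle there); 0 guards + 3 prisoners across (shuttle back at the start); 0 guards + 4 prisoners across (shuttle there); 0 guards + 4 prisoners across (shuttle back at the start); 0 guards + 5 prisoners across (shuttle there); 1 guard + 1 prisoner across (shuttle there); 1 guard + 1 prisoner across (shuttle back at the start); 2 guards + 2 prisoners across (shuttle there). So no valid plan exists.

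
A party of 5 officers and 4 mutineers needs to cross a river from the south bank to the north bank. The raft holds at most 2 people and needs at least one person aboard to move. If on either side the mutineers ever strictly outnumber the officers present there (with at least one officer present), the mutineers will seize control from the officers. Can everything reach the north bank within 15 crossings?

Yes — this plan uses 15 crossings (≤ 15):
1. 2 mutineers → the north bank.  (the south bank: 5O 2M; the north bank: 0O 2M)
2. 1 mutineer ← the south bank.  (the south bank: 5O 3M; the north bank: 0O 1M)
3. 2 mutineers → the north bank.  (the south bank: 5O 1M; the north bank: 0O 3M)
4. 1 mutineer ← the south bank.  (the south bank: 5O 2M; the north bank: 0O 2M)
5. 2 officers → the north bank.  (the south bank: 3O 2M; the north bank: 2O 2M)
6. 1 mutineer ← the south bank.  (the south bank: 3O 3M; the north bank: 2O 1M)
7. 1 officer and 1 mutineer → the north bank.  (the south bank: 2O 2M; the north bank: 3O 2M)
8. 1 officer ← the south bank.  (the south bank: 3O 2M; the north bank: 2O 2M)
9. 1 officer and 1 mutineer → the north bank.  (the south bank: 2O 1M; the north bank: 3O 3M)
10. 1 mutineer ← the south bank.  (the south bank: 2O 2M; the north bank: 3O 2M)
11. 1 officer and 1 mutineer → the north bank.  (the south bank: 1O 1M; the north bank: 4O 3M)
12. 1 officer ← the south bank.  (the south bank: 2O 1M; the north bank: 3O 3M)
13. 1 officer and 1 mutineer → the north bank.  (the south bank: 1O 0M; the north bank: 4O 4M)
14. 1 mutineer ← the south bank.  (the south bank: 1O 1M; the north bank: 4O 3M)
15. 1 officer and 1 mutineer → the north bank.  (the south bank: 0O 0M; the north bank: 5O 4M)

Yes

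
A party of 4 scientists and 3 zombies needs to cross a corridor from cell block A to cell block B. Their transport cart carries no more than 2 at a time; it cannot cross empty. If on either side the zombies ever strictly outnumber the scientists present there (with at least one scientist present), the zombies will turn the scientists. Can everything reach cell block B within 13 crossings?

Yes — this plan uses 11 crossings (≤ 13):
1. 2 zombies → cell block B.  (cell block A: 4S 1Z; cell block B: 0S 2Z)
2. 1 zombie ← cell block A.  (cell block A: 4S 2Z; cell block B: 0S 1Z)
3. 2 zombies → cell block B.  (cell block A: 4S 0Z; cell block B: 0S 3Z)
4. 1 zombie ← cell block A.  (cell block A: 4S 1Z; cell block B: 0S 2Z)
5. 2 scientists → cell block B.  (cell block A: 2S 1Z; cell block B: 2S 2Z)
6. 1 zombie ← cell block A.  (cell block A: 2S 2Z; cell block B: 2S 1Z)
7. 1 scientist and 1 zombie → cell block B.  (cell block A: 1S 1Z; cell block B: 3S 2Z)
8. 1 scientist ← cell block A.  (cell block A: 2S 1Z; cell block B: 2S 2Z)
9. 1 scientist and 1 zombie → cell block B.  (cell block A: 1S 0Z; cell block B: 3S 3Z)
10. 1 zombie ← cell block A.  (cell block A: 1S 1Z; cell block B: 3S 2Z)
11. 1 scientist and 1 zombie → cell block B.  (cell block A: 0S 0Z; cell block B: 4S 3Z)

Yes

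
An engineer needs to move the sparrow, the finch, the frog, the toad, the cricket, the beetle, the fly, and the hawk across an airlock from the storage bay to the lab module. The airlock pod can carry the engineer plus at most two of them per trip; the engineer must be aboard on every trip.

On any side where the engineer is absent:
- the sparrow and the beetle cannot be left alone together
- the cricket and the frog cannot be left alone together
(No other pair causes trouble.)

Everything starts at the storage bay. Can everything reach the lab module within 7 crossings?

Yes

Yes — this plan uses 7 crossings (≤ 7):
1. Engineer goes to the lab module with the frog and the sparrow.
2. Engineer goes back to the storage bay alone.
3. Engineer goes to the lab module with the finch and the toad.
4. Engineer goes back to the storage bay alone.
5. Engineer goes to the lab module with the fly and the hawk.
6. Engineer goes back to the storage bay alone.
7. Engineer goes to the lab module with the beetle and the cricket.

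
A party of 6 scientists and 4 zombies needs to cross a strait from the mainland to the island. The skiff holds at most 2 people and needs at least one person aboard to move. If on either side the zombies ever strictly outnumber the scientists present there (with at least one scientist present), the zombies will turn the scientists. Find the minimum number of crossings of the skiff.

Counting alone: each trip to the island takes at most 2 across and each return brings at least 1 back, so after t trips out (and t−1 returns) at most 2t − (t−1) of the 10 are across; that first reaches 10 at t = 9, so at least 17 crossings are needed.
The plan below uses exactly 17 crossings, so it is optimal:
1. 2 zombies → the island.  (the mainland: 6S 2Z; the island: 0S 2Z)
2. 1 zombie ← the mainland.  (the mainland: 6S 3Z; the island: 0S 1Z)
3. 2 zombies → the island.  (the mainland: 6S 1Z; the island: 0S 3Z)
4. 1 zombie ← the mainland.  (the mainland: 6S 2Z; the island: 0S 2Z)
5. 2 scientists → the island.  (the mainland: 4S 2Z; the island: 2S 2Z)
6. 1 zombie ← the mainland.  (the mainland: 4S 3Z; the island: 2S 1Z)
7. 1 scientist and 1 zombie → the island.  (the mainland: 3S 2Z; the island: 3S 2Z)
8. 1 zombie ← the mainland.  (the mainland: 3S 3Z; the island: 3S 1Z)
9. 2 zombies → the island.  (the mainland: 3S 1Z; the island: 3S 3Z)
10. 1 zombie ← the mainland.  (the mainland: 3S 2Z; the island: 3S 2Z)
11. 1 scientist and 1 zombie → the island.  (the mainland: 2S 1Z; the island: 4S 3Z)
12. 1 zombie ← the mainland.  (the mainland: 2S 2Z; the island: 4S 2Z)
13. 2 zombies → the island.  (the mainland: 2S 0Z; the island: 4S 4Z)
14. 1 zombie ← the mainland.  (the mainland: 2S 1Z; the island: 4S 3Z)
15. 1 scientist and 1 zombie → the island.  (the mainland: 1S 0Z; the island: 5S 4Z)
16. 1 zombie ← the mainland.  (the mainland: 1S 1Z; the island: 5S 3Z)
17. 1 scientist and 1 zombie → the island.  (the mainland: 0S 0Z; the island: 6S 4Z)

17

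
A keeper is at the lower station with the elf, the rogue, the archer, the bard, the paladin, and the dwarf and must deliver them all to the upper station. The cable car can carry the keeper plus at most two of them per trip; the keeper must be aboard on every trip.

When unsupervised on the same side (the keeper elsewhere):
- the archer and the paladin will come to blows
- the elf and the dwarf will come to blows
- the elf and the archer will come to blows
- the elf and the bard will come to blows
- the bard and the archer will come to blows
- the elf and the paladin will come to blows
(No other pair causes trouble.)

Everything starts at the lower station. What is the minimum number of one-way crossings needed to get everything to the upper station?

Counting alone: the keeper can take at most 2 across per trip to the upper station, so moving all 6 needs at least 3 loaded trips out, with a return between consecutive ones — at least 5 crossings.
The safety rule pushes this higher. Following every safe sequence of crossings, the most of the 6 that can be at the upper station as the cable car arrives there on crossings 5, 7 is 4, 5 respectively — never all 6.
So no plan with fewer than 9 crossings exists, and this one achieves 9:
1. Keeper goes to the upper station with the archer and the elf.  [the lower station: the bard, the dwarf, the paladin, the rogue | the upper station: the archer, the elf]
2. Keeper goes back to the lower station with the elf.  [the lower station: the bard, the dwarf, the elf, the paladin, the rogue | the upper station: the archer]
3. Keeper goes to the upper station with the elf and the rogue.  [the lower station: the bard, the dwarf, the paladin | the upper station: the archer, the elf, the rogue]
4. Keeper goes back to the lower station with the elf.  [the lower station: the bard, the dwarf, the elf, the paladin | the upper station: the archer, the rogue]
5. Keeper goes to the upper station with the dwarf and the elf.  [the lower station: the bard, the paladin | the upper station: the archer, the dwarf, the elf, the rogue]
6. Keeper goes back to the lower station with the elf.  [the lower station: the bard, the elf, the paladin | the upper station: the archer, the dwarf, the rogue]
7. Keeper goes to the upper station with the bard and the paladin.  [the lower station: the elf | the upper station: the archer, the bard, the dwarf, the paladin, the rogue]
8. Keeper goes back to the lower station with the archer.  [the lower station: the archer, the elf | the upper station: the bard, the dwarf, the paladin, the rogue]
9. Keeper goes to the upper station with the archer and the elf.  [the lower station: — | the upper station: the archer, the bard, the dwarf, the elf, the paladin, the rogue]

9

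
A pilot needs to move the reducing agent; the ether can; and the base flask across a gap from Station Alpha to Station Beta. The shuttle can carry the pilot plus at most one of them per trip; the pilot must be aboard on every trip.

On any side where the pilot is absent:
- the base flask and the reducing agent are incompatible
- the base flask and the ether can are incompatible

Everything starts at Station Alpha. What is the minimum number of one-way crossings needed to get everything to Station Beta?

7

Counting alone: the pilot can take at most 1 across per trip to Station Beta, so moving all 3 needs at least 3 loaded trips out, with a return between consecutive ones — at least 5 crossings.
The safety rule pushes this higher. Following every safe sequence of crossings, the most of the 3 that can be at Station Beta as the shuttle arrives there on crossing 5 is 2 — never all 3.
So no plan with fewer than 7 crossings exists, and this one achieves 7:
1. Pilot goes to Station Beta with the base flask.  [Station Alpha: the ether can, the reducing agent | Station Beta: the base flask]
2. Pilot goes back to Station Alpha alone.  [Station Alpha: the ether can, the reducing agent | Station Beta: the base flask]
3. Pilot goes to Station Beta with the reducing agent.  [Station Alpha: the ether can | Station Beta: the base flask, the reducing agent]
4. Pilot goes back to Station Alpha with the base flask.  [Station Alpha: the base flask, the ether can | Station Beta: the reducing agent]
5. Pilot goes to Station Beta with the ether can.  [Station Alpha: the base flask | Station Beta: the ether can, the reducing agent]
6. Pilot goes back to Station Alpha alone.  [Station Alpha: the base flask | Station Beta: the ether can, the reducing agent]
7. Pilot goes to Station Beta with the base flask.  [Station Alpha: — | Station Beta: the base flask, the ether can, the reducing agent]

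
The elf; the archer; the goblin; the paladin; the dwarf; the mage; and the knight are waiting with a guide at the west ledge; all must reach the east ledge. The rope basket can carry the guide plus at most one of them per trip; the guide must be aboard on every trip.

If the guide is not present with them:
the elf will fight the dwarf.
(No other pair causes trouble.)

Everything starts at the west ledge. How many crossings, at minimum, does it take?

Counting alone: the guide can take at most 1 across per trip to the east ledge, so moving all 7 needs at least 7 loaded trips out, with a return between consecutive ones — at least 13 crossings.
The plan below uses exactly 13 crossings, so it is optimal:
1. Guide goes to the east ledge with the elf.  [the west ledge: the archer, the dwarf, the goblin, the knight, the mage, the paladin | the east ledge: the elf]
2. Guide goes back to the west ledge alone.  [the west ledge: the archer, the dwarf, the goblin, the knight, the mage, the paladin | the east ledge: the elf]
3. Guide goes to the east ledge with the archer.  [the west ledge: the dwarf, the goblin, the knight, the mage, the paladin | the east ledge: the archer, the elf]
4. Guide goes back to the west ledge alone.  [the west ledge: the dwarf, the goblin, the knight, the mage, the paladin | the east ledge: the archer, the elf]
5. Guide goes to the east ledge with the goblin.  [the west ledge: the dwarf, the knight, the mage, the paladin | the east ledge: the archer, the elf, the goblin]
6. Guide goes back to the west ledge alone.  [the west ledge: the dwarf, the knight, the mage, the paladin | the east ledge: the archer, the elf, the goblin]
7. Guide goes to the east ledge with the paladin.  [the west ledge: the dwarf, the knight, the mage | the east ledge: the archer, the elf, the goblin, the paladin]
8. Guide goes back to the west ledge alone.  [the west ledge: the dwarf, the knight, the mage | the east ledge: the archer, the elf, the goblin, the paladin]
9. Guide goes to the east ledge with the mage.  [the west ledge: the dwarf, the knight | the east ledge: the archer, the elf, the goblin, the mage, the paladin]
10. Guide goes back to the west ledge alone.  [the west ledge: the dwarf, the knight | the east ledge: the archer, the elf, the goblin, the mage, the paladin]
11. Guide goes to the east ledge with the knight.  [the west ledge: the dwarf | the east ledge: the archer, the elf, the goblin, the knight, the mage, the paladin]
12. Guide goes back to the west ledge alone.  [the west ledge: the dwarf | the east ledge: the archer, the elf, the goblin, the knight, the mage, the paladin]
13. Guide goes to the east ledge with the dwarf.  [the west ledge: — | the east ledge: the archer, the dwarf, the elf, the goblin, the knight, the mage, the paladin]

13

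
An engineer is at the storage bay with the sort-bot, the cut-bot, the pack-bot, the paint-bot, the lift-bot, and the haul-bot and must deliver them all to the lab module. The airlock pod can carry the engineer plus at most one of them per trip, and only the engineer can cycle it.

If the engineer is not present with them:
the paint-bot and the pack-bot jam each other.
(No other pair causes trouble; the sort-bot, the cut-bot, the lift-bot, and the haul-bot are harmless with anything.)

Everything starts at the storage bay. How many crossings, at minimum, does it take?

Counting alone: the engineer can take at most 1 across per trip to the lab module, so moving all 6 needs at least 6 loaded trips out, with a return between consecutive ones — at least 11 crossings.
The plan below uses exactly 11 crossings, so it is optimal:
1. Engineer goes to the lab module with the pack-bot.
2. Engineer goes back to the storage bay alone.
3. Engineer goes to the lab module with the sort-bot.
4. Engineer goes back to the storage bay alone.
5. Engineer goes to the lab module with the cut-bot.
6. Engineer goes back to the storage bay alone.
7. Engineer goes to the lab module with the lift-bot.
8. Engineer goes back to the storage bay alone.
9. Engineer goes to the lab module with the haul-bot.
10. Engineer goes back to the storage bay alone.
11. Engineer goes to the lab module with the paint-bot.

11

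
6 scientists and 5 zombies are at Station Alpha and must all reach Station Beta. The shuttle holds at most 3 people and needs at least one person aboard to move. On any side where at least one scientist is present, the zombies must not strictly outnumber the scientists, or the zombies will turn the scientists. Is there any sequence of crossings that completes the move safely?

1. 3 zombies → Station Beta.  (Station Alpha: 6S 2Z; Station Beta: 0S 3Z)
2. 1 zombie ← Station Alpha.  (Station Alpha: 6S 3Z; Station Beta: 0S 2Z)
3. 3 scientists → Station Beta.  (Station Alpha: 3S 3Z; Station Beta: 3S 2Z)
4. 1 scientist ← Station Alpha.  (Station Alpha: 4S 3Z; Station Beta: 2S 2Z)
5. 2 scientists and 1 zombie → Station Beta.  (Station Alpha: 2S 2Z; Station Beta: 4S 3Z)
6. 1 scientist ← Station Alpha.  (Station Alpha: 3S 2Z; Station Beta: 3S 3Z)
7. 2 scientists and 1 zombie → Station Beta.  (Station Alpha: 1S 1Z; Station Beta: 5S 4Z)
8. 1 scientist ← Station Alpha.  (Station Alpha: 2S 1Z; Station Beta: 4S 4Z)
9. 2 scientists and 1 zombie → Station Beta.  (Station Alpha: 0S 0Z; Station Beta: 6S 5Z)

Yes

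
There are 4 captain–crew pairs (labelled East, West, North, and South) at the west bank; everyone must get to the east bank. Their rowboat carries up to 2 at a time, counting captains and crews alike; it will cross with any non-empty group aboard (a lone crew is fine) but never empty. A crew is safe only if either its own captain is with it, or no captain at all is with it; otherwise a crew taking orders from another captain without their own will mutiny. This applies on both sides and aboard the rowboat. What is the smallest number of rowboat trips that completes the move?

impossible

Following every safe sequence of crossings from the start, the most of the 8 that can be at the east bank as the rowboat arrives there on crossings 1, 3, 5 is 2, 3, 4 respectively; the best ever achieved is 4 of 8.
From crossing 7 on, no configuration arises that was not already reachable earlier: only 44 distinct safe configurations (who is on which side, and where the rowboat is) can ever be reached, none of them has everyone across, and every continuation just revisits them. So no valid plan exists.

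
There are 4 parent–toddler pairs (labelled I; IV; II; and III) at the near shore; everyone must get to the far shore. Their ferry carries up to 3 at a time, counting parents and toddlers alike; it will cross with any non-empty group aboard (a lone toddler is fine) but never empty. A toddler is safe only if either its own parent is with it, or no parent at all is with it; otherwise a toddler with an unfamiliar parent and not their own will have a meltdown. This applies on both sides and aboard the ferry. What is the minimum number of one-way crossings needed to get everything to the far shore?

Counting alone: each trip to the far shore takes at most 3 across and each return brings at least 1 back, so after t trips out (and t−1 returns) at most 3t − (t−1) of the 8 are across; that first reaches 8 at t = 4, so at least 7 crossings are needed.
The safety rule pushes this higher. Following every safe sequence of crossings, the most of the 8 that can be at the far shore as the ferry arrives there on crossing 7 is 7 — never all 8.
So no plan with fewer than 9 crossings exists, and this one achieves 9:
1. parent I and toddler I cross → the far shore.
2. parent I crosses ← the near shore.
3. parent I, parent IV, and toddler IV cross → the far shore.
4. parent I and toddler I cross ← the near shore.
5. parent I, parent II, and parent III cross → the far shore.
6. toddler IV crosses ← the near shore.
7. toddler I and toddler IV cross → the far shore.
8. toddler I crosses ← the near shore.
9. toddler I, toddler II, and toddler III cross → the far shore.

9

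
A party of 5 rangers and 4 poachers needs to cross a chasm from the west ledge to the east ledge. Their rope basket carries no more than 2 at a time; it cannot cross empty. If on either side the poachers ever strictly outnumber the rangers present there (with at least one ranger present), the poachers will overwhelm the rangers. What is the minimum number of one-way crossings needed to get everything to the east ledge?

15

Counting alone: each trip to the east ledge takes at most 2 across and each return brings at least 1 back, so after t trips out (and t−1 returns) at most 2t − (t−1) of the 9 are across; that first reaches 9 at t = 8, so at least 15 crossings are needed.
The plan below uses exactly 15 crossings, so it is optimal:
1. 2 poachers → the east ledge.  (the west ledge: 5R 2P; the east ledge: 0R 2P)
2. 1 poacher ← the west ledge.  (the west ledge: 5R 3P; the east ledge: 0R 1P)
3. 2 poachers → the east ledge.  (the west ledge: 5R 1P; the east ledge: 0R 3P)
4. 1 poacher ← the west ledge.  (the west ledge: 5R 2P; the east ledge: 0R 2P)
5. 2 rangers → the east ledge.  (the west ledge: 3R 2P; the east ledge: 2R 2P)
6. 1 poacher ← the west ledge.  (the west ledge: 3R 3P; the east ledge: 2R 1P)
7. 1 ranger and 1 poacher → the east ledge.  (the west ledge: 2R 2P; the east ledge: 3R 2P)
8. 1 ranger ← the west ledge.  (the west ledge: 3R 2P; the east ledge: 2R 2P)
9. 1 ranger and 1 poacher → the east ledge.  (the west ledge: 2R 1P; the east ledge: 3R 3P)
10. 1 poacher ← the west ledge.  (the west ledge: 2R 2P; the east ledge: 3R 2P)
11. 1 ranger and 1 poacher → the east ledge.  (the west ledge: 1R 1P; the east ledge: 4R 3P)
12. 1 ranger ← the west ledge.  (the west ledge: 2R 1P; the east ledge: 3R 3P)
13. 1 ranger and 1 poacher → the east ledge.  (the west ledge: 1R 0P; the east ledge: 4R 4P)
14. 1 poacher ← the west ledge.  (the west ledge: 1R 1P; the east ledge: 4R 3P)
15. 1 ranger and 1 poacher → the east ledge.  (the west ledge: 0R 0P; the east ledge: 5R 4P)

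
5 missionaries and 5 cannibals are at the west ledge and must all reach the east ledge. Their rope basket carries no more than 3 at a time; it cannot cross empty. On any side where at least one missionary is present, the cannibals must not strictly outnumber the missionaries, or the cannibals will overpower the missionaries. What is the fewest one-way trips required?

11

Counting alone: each trip to the east ledge takes at most 3 across and each return brings at least 1 back, so after t trips out (and t−1 returns) at most 3t − (t−1) of the 10 are across; that first reaches 10 at t = 5, so at least 9 crossings are needed.
The safety rule pushes this higher. Following every safe sequence of crossings, the most of the 10 that can be at the east ledge as the rope basket arrives there on crossing 9 is 9 — never all 10.
So no plan with fewer than 11 crossings exists, and this one achieves 11:
1. 2 cannibals → the east ledge.  (the west ledge: 5M 3C; the east ledge: 0M 2C)
2. 1 cannibal ← the west ledge.  (the west ledge: 5M 4C; the east ledge: 0M 1C)
3. 3 cannibals → the east ledge.  (the west ledge: 5M 1C; the east ledge: 0M 4C)
4. 1 cannibal ← the west ledge.  (the west ledge: 5M 2C; the east ledge: 0M 3C)
5. 3 missionaries → the east ledge.  (the west ledge: 2M 2C; the east ledge: 3M 3C)
6. 1 missionary and 1 cannibal ← the west ledge.  (the west ledge: 3M 3C; the east ledge: 2M 2C)
7. 3 missionaries → the east ledge.  (the west ledge: 0M 3C; the east ledge: 5M 2C)
8. 1 cannibal ← the west ledge.  (the west ledge: 0M 4C; the east ledge: 5M 1C)
9. 2 cannibals → the east ledge.  (the west ledge: 0M 2C; the east ledge: 5M 3C)
10. 1 cannibal ← the west ledge.  (the west ledge: 0M 3C; the east ledge: 5M 2C)
11. 3 cannibals → the east ledge.  (the west ledge: 0M 0C; the east ledge: 5M 5C)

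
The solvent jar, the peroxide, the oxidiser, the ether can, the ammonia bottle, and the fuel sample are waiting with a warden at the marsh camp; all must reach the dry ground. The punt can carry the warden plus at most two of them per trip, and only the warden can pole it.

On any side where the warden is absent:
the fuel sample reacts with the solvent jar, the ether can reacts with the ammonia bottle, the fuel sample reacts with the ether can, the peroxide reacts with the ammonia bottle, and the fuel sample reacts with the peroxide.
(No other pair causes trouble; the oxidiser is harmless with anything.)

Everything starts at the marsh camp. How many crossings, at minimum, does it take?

Counting alone: the warden can take at most 2 across per trip to the dry ground, so moving all 6 needs at least 3 loaded trips out, with a return between consecutive ones — at least 5 crossings.
The safety rule pushes this higher. Following every safe sequence of crossings, the most of the 6 that can be at the dry ground as the punt arrives there on crossing 5 is 5 — never all 6.
So no plan with fewer than 7 crossings exists, and this one achieves 7:
1. Warden goes to the dry ground with the ammonia bottle and the fuel sample.
2. Warden goes back to the marsh camp alone.
3. Warden goes to the dry ground with the peroxide and the solvent jar.
4. Warden goes back to the marsh camp with the ammonia bottle and the fuel sample.
5. Warden goes to the dry ground with the ether can and the oxidiser.
6. Warden goes back to the marsh camp alone.
7. Warden goes to the dry ground with the ammonia bottle and the fuel sample.

7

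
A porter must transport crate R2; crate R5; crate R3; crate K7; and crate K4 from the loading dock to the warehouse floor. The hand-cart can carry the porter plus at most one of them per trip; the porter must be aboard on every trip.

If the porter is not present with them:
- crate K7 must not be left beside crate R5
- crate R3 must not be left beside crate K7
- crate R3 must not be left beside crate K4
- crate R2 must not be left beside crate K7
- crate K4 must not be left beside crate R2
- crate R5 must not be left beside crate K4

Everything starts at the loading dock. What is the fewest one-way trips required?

impossible

Whatever the first load, the items left behind include a forbidden pair without the porter. No opening move is safe, so no plan exists.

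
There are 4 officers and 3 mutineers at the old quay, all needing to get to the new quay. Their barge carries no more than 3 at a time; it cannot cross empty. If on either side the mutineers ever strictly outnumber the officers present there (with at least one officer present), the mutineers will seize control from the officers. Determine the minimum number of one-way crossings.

Counting alone: each trip to the new quay takes at most 3 across and each return brings at least 1 back, so after t trips out (and t−1 returns) at most 3t − (t−1) of the 7 are across; that first reaches 7 at t = 3, so at least 5 crossings are needed.
The plan below uses exactly 5 crossings, so it is optimal:
1. 3 mutineers → the new quay.  (the old quay: 4O 0M; the new quay: 0O 3M)
2. 1 mutineer ← the old quay.  (the old quay: 4O 1M; the new quay: 0O 2M)
3. 3 officers → the new quay.  (the old quay: 1O 1M; the new quay: 3O 2M)
4. 1 officer ← the old quay.  (the old quay: 2O 1M; the new quay: 2O 2M)
5. 2 officers and 1 mutineer → the new quay.  (the old quay: 0O 0M; the new quay: 4O 3M)

5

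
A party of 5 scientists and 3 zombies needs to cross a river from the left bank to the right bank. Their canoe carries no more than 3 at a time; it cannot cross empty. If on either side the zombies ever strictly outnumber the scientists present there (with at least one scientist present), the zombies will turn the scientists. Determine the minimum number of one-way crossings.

7

Counting alone: each trip to the right bank takes at most 3 across and each return brings at least 1 back, so after t trips out (and t−1 returns) at most 3t − (t−1) of the 8 are across; that first reaches 8 at t = 4, so at least 7 crossings are needed.
The plan below uses exactly 7 crossings, so it is optimal:
1. 2 zombies → the right bank.  (the left bank: 5S 1Z; the right bank: 0S 2Z)
2. 1 zombie ← the left bank.  (the left bank: 5S 2Z; the right bank: 0S 1Z)
3. 2 scientists and 1 zombie → the right bank.  (the left bank: 3S 1Z; the right bank: 2S 2Z)
4. 1 zombie ← the left bank.  (the left bank: 3S 2Z; the right bank: 2S 1Z)
5. 1 scientist and 2 zombies → the right bank.  (the left bank: 2S 0Z; the right bank: 3S 3Z)
6. 1 zombie ← the left bank.  (the left bank: 2S 1Z; the right bank: 3S 2Z)
7. 2 scientists and 1 zombie → the right bank.  (the left bank: 0S 0Z; the right bank: 5S 3Z)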